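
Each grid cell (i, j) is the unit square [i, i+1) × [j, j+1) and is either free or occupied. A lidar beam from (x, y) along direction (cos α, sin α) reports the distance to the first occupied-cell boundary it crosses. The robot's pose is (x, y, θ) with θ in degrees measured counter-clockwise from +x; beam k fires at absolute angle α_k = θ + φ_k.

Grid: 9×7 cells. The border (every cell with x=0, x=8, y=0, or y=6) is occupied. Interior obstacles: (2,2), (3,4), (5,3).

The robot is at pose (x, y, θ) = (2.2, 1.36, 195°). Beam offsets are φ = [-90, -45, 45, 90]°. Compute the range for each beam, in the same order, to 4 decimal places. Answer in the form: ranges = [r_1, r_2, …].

beam 1: φ=-90°, α=105°
  d=(-0.2588,0.9659)  start (2,1)  tX=0.7727 tY=0.6626  stride 1/|dx|=3.8637 1/|dy|=1.0353
    cross y-line → (2,2), t=0.6626 (wall)
  → r_1 = 0.6626
beam 2: φ=-45°, α=150°
  d=(-0.8660,0.5000)  start (2,1)  tX=0.2309 tY=1.2800  stride 1/|dx|=1.1547 1/|dy|=2.0000
    cross x-line → (1,1), t=0.2309
    cross y-line → (1,2), t=1.2800
    cross x-line → (0,2), t=1.3856 (wall)
  → r_2 = 1.3856
beam 3: φ=45°, α=240°
  d=(-0.5000,-0.8660)  start (2,1)  tX=0.4000 tY=0.4157  stride 1/|dx|=2.0000 1/|dy|=1.1547
    cross x-line → (1,1), t=0.4000
    cross y-line → (1,0), t=0.4157 (wall)
  → r_3 = 0.4157
beam 4: φ=90°, α=285°
  d=(0.2588,-0.9659)  start (2,1)  tX=3.0910 tY=0.3727  stride 1/|dx|=3.8637 1/|dy|=1.0353
    cross y-line → (2,0), t=0.3727 (wall)
  → r_4 = 0.3727

ranges = [0.6626, 1.3856, 0.4157, 0.3727]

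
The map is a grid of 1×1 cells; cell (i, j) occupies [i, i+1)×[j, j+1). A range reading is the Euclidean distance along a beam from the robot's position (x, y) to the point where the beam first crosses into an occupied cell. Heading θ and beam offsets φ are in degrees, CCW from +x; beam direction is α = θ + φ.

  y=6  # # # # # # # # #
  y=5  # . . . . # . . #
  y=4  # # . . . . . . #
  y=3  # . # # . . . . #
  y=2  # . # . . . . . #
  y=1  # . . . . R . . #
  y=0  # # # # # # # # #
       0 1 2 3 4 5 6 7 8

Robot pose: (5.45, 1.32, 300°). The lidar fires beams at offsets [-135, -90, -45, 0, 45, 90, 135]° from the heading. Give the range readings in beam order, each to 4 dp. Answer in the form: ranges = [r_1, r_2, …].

ranges = [2.6273, 0.6400, 0.3313, 0.3695, 1.2364, 2.9445, 4.8451]

beam 1: φ=-135°, α=165°
  direction (-0.9659, 0.2588); cell (5,1); t to first gridline: x 0.4659, y 2.6273 (then +1.0353 / +3.8637)
    (4,1) via x @ 0.4659
    (3,1) via x @ 1.5012
    (2,1) via x @ 2.5364
    (2,2) via y @ 2.6273  # hit
  → r_1 = 2.6273
beam 2: φ=-90°, α=210°
  direction (-0.8660, -0.5000); cell (5,1); t to first gridline: x 0.5196, y 0.6400 (then +1.1547 / +2.0000)
    (4,1) via x @ 0.5196
    (4,0) via y @ 0.6400  # hit
  → r_2 = 0.6400
beam 3: φ=-45°, α=255°
  direction (-0.2588, -0.9659); cell (5,1); t to first gridline: x 1.7387, y 0.3313 (then +3.8637 / +1.0353)
    (5,0) via y @ 0.3313  # hit
  → r_3 = 0.3313
beam 4: φ=0°, α=300°
  direction (0.5000, -0.8660); cell (5,1); t to first gridline: x 1.1000, y 0.3695 (then +2.0000 / +1.1547)
    (5,0) via y @ 0.3695  # hit
  → r_4 = 0.3695
beam 5: φ=45°, α=345°
  direction (0.9659, -0.2588); cell (5,1); t to first gridline: x 0.5694, y 1.2364 (then +1.0353 / +3.8637)
    (6,1) via x @ 0.5694
    (6,0) via y @ 1.2364  # hit
  → r_5 = 1.2364
beam 6: φ=90°, α=30°
  direction (0.8660, 0.5000); cell (5,1); t to first gridline: x 0.6351, y 1.3600 (then +1.1547 / +2.0000)
    (6,1) via x @ 0.6351
    (6,2) via y @ 1.3600
    (7,2) via x @ 1.7898
    (8,2) via x @ 2.9445  # hit
  → r_6 = 2.9445
beam 7: φ=135°, α=75°
  direction (0.2588, 0.9659); cell (5,1); t to first gridline: x 2.1250, y 0.7040 (then +3.8637 / +1.0353)
    (5,2) via y @ 0.7040
    (5,3) via y @ 1.7393
    (6,3) via x @ 2.1250
    (6,4) via y @ 2.7745
    (6,5) via y @ 3.8098
    (6,6) via y @ 4.8451  # hit
  → r_7 = 4.8451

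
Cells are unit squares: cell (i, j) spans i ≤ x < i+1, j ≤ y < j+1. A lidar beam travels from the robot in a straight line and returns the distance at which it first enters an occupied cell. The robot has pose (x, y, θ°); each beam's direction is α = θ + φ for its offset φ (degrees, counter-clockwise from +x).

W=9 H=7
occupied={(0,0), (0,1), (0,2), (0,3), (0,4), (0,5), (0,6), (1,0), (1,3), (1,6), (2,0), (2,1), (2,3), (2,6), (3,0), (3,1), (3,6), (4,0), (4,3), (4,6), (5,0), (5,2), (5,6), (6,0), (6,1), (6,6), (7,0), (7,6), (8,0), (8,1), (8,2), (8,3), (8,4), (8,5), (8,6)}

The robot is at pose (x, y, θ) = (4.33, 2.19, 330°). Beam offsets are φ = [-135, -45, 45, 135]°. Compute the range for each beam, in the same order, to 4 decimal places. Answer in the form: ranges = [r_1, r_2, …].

beam 1: φ=-135°, α=195°
  dir = (cos 195°, sin 195°) = (-0.9659, -0.2588); from cell (4,2)
  next x-line at t=0.3416, next y-line at t=0.7341; Δt_x=1.0353, Δt_y=3.8637
    x: enter (3,2) at t=0.3416
    y: enter (3,1) at t=0.7341 ← occupied
  → r_1 = 0.7341
beam 2: φ=-45°, α=285°
  dir = (cos 285°, sin 285°) = (0.2588, -0.9659); from cell (4,2)
  next x-line at t=2.5887, next y-line at t=0.1967; Δt_x=3.8637, Δt_y=1.0353
    y: enter (4,1) at t=0.1967
    y: enter (4,0) at t=1.2320 ← occupied
  → r_2 = 1.2320
beam 3: φ=45°, α=15°
  dir = (cos 15°, sin 15°) = (0.9659, 0.2588); from cell (4,2)
  next x-line at t=0.6936, next y-line at t=3.1296; Δt_x=1.0353, Δt_y=3.8637
    x: enter (5,2) at t=0.6936 ← occupied
  → r_3 = 0.6936
beam 4: φ=135°, α=105°
  dir = (cos 105°, sin 105°) = (-0.2588, 0.9659); from cell (4,2)
  next x-line at t=1.2750, next y-line at t=0.8386; Δt_x=3.8637, Δt_y=1.0353
    y: enter (4,3) at t=0.8386 ← occupied
  → r_4 = 0.8386

ranges = [0.7341, 1.2320, 0.6936, 0.8386]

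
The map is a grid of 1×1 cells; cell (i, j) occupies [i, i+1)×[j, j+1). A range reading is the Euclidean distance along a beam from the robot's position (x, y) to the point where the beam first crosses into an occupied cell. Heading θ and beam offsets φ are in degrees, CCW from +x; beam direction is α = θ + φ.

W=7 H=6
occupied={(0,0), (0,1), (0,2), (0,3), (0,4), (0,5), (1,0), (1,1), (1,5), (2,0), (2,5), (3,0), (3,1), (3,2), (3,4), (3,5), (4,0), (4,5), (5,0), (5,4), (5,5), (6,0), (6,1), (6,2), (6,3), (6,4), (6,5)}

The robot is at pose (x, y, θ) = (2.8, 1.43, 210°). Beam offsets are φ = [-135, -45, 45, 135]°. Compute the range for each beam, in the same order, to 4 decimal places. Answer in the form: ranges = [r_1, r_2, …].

ranges = [0.7727, 0.8282, 0.4452, 0.2071]

beam 1: φ=-135°, α=75°
  cosα=0.2588 sinα=0.9659 | (2,1) | tMaxX 0.7727 tMaxY 0.5901 | tΔX 3.8637 tΔY 1.0353
    t=0.5901 [y] (2,2)
    t=0.7727 [x] (3,2) — stop
  → r_1 = 0.7727
beam 2: φ=-45°, α=165°
  cosα=-0.9659 sinα=0.2588 | (2,1) | tMaxX 0.8282 tMaxY 2.2023 | tΔX 1.0353 tΔY 3.8637
    t=0.8282 [x] (1,1) — stop
  → r_2 = 0.8282
beam 3: φ=45°, α=255°
  cosα=-0.2588 sinα=-0.9659 | (2,1) | tMaxX 3.0910 tMaxY 0.4452 | tΔX 3.8637 tΔY 1.0353
    t=0.4452 [y] (2,0) — stop
  → r_3 = 0.4452
beam 4: φ=135°, α=345°
  cosα=0.9659 sinα=-0.2588 | (2,1) | tMaxX 0.2071 tMaxY 1.6614 | tΔX 1.0353 tΔY 3.8637
    t=0.2071 [x] (3,1) — stop
  → r_4 = 0.2071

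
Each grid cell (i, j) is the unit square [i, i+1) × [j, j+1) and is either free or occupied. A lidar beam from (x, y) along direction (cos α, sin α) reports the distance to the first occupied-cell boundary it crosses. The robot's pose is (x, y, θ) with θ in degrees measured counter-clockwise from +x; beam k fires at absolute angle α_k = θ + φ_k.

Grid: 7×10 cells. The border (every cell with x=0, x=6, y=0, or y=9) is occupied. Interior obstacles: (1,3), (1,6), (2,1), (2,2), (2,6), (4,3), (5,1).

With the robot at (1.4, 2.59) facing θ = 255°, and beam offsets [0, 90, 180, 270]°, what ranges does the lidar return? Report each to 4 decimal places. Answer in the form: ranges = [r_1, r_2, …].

beam 1: φ=0°, α=255°
  cosα=-0.2588 sinα=-0.9659 | (1,2) | tMaxX 1.5455 tMaxY 0.6108 | tΔX 3.8637 tΔY 1.0353
    t=0.6108 [y] (1,1)
    t=1.5455 [x] (0,1) — stop
  → r_1 = 1.5455
beam 2: φ=90°, α=345°
  cosα=0.9659 sinα=-0.2588 | (1,2) | tMaxX 0.6212 tMaxY 2.2796 | tΔX 1.0353 tΔY 3.8637
    t=0.6212 [x] (2,2) — stop
  → r_2 = 0.6212
beam 3: φ=180°, α=75°
  cosα=0.2588 sinα=0.9659 | (1,2) | tMaxX 2.3182 tMaxY 0.4245 | tΔX 3.8637 tΔY 1.0353
    t=0.4245 [y] (1,3) — stop
  → r_3 = 0.4245
beam 4: φ=270°, α=165°
  cosα=-0.9659 sinα=0.2588 | (1,2) | tMaxX 0.4141 tMaxY 1.5841 | tΔX 1.0353 tΔY 3.8637
    t=0.4141 [x] (0,2) — stop
  → r_4 = 0.4141

ranges = [1.5455, 0.6212, 0.4245, 0.4141]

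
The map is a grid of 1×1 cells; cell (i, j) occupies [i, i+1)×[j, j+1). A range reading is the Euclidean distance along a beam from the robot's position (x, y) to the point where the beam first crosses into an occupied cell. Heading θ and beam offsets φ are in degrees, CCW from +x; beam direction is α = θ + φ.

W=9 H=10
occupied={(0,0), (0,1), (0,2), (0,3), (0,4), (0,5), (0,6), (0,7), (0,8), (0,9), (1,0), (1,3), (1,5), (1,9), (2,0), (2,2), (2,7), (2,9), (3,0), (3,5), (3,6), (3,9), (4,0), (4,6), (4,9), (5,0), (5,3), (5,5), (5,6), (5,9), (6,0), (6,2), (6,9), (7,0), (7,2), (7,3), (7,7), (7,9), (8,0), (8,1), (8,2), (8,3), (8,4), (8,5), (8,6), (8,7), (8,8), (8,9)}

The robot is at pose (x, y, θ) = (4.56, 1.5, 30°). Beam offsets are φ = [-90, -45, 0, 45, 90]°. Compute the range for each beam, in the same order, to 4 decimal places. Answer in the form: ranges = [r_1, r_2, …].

beam 1: φ=-90°, α=300°
  direction (0.5000, -0.8660); cell (4,1); t to first gridline: x 0.8800, y 0.5774 (then +2.0000 / +1.1547)
    (4,0) via y @ 0.5774  # hit
  → r_1 = 0.5774
beam 2: φ=-45°, α=345°
  direction (0.9659, -0.2588); cell (4,1); t to first gridline: x 0.4555, y 1.9319 (then +1.0353 / +3.8637)
    (5,1) via x @ 0.4555
    (6,1) via x @ 1.4908
    (6,0) via y @ 1.9319  # hit
  → r_2 = 1.9319
beam 3: φ=0°, α=30°
  direction (0.8660, 0.5000); cell (4,1); t to first gridline: x 0.5081, y 1.0000 (then +1.1547 / +2.0000)
    (5,1) via x @ 0.5081
    (5,2) via y @ 1.0000
    (6,2) via x @ 1.6628  # hit
  → r_3 = 1.6628
beam 4: φ=45°, α=75°
  direction (0.2588, 0.9659); cell (4,1); t to first gridline: x 1.7000, y 0.5176 (then +3.8637 / +1.0353)
    (4,2) via y @ 0.5176
    (4,3) via y @ 1.5529
    (5,3) via x @ 1.7000  # hit
  → r_4 = 1.7000
beam 5: φ=90°, α=120°
  direction (-0.5000, 0.8660); cell (4,1); t to first gridline: x 1.1200, y 0.5774 (then +2.0000 / +1.1547)
    (4,2) via y @ 0.5774
    (3,2) via x @ 1.1200
    (3,3) via y @ 1.7321
    (3,4) via y @ 2.8868
    (2,4) via x @ 3.1200
    (2,5) via y @ 4.0415
    (1,5) via x @ 5.1200  # hit
  → r_5 = 5.1200

ranges = [0.5774, 1.9319, 1.6628, 1.7000, 5.1200]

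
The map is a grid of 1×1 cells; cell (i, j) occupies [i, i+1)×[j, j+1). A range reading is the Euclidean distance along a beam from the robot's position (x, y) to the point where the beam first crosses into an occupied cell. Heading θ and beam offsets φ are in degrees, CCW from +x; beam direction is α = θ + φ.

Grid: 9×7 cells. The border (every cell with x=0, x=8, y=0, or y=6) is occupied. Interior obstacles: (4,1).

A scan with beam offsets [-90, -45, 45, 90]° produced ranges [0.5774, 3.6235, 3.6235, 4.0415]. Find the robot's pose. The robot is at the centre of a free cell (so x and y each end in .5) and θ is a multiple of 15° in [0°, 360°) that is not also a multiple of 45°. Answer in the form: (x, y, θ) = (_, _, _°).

(x, y, θ) = (4.5, 2.5, 30°)

The pose lattice has 34·16 = 544 candidates. Test each by forward raycasting.
  (1.5, 3.5, 345°): beam 1 = 1.9319 ≠ 0.5774 ✗
  (1.5, 5.5, 240°): beam 2 = 0.5176 ≠ 3.6235 ✗
  (5.5, 4.5, 210°): beam 1 = 1.7321 ≠ 0.5774 ✗
  …
  (4.5, 2.5, 30°): r_1=0.5774, r_2=3.6235, r_3=3.6235, r_4=4.0415 — all match ✓
Only this pose fits every beam.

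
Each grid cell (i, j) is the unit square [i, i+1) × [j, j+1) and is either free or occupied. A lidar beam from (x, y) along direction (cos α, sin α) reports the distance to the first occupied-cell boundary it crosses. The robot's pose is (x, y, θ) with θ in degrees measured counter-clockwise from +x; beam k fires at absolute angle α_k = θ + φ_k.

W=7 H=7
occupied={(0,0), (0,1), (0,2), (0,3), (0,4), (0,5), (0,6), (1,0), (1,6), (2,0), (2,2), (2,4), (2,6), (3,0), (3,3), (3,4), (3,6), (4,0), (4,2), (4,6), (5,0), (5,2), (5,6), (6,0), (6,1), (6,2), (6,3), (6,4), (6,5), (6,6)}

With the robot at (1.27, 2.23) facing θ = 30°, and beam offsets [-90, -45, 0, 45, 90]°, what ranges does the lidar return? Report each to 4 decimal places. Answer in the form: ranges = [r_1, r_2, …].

ranges = [1.4203, 0.7558, 0.8429, 2.8205, 0.5400]

beam 1: φ=-90°, α=300°
  cosα=0.5000 sinα=-0.8660 | (1,2) | tMaxX 1.4600 tMaxY 0.2656 | tΔX 2.0000 tΔY 1.1547
    t=0.2656 [y] (1,1)
    t=1.4203 [y] (1,0) — stop
  → r_1 = 1.4203
beam 2: φ=-45°, α=345°
  cosα=0.9659 sinα=-0.2588 | (1,2) | tMaxX 0.7558 tMaxY 0.8887 | tΔX 1.0353 tΔY 3.8637
    t=0.7558 [x] (2,2) — stop
  → r_2 = 0.7558
beam 3: φ=0°, α=30°
  cosα=0.8660 sinα=0.5000 | (1,2) | tMaxX 0.8429 tMaxY 1.5400 | tΔX 1.1547 tΔY 2.0000
    t=0.8429 [x] (2,2) — stop
  → r_3 = 0.8429
beam 4: φ=45°, α=75°
  cosα=0.2588 sinα=0.9659 | (1,2) | tMaxX 2.8205 tMaxY 0.7972 | tΔX 3.8637 tΔY 1.0353
    t=0.7972 [y] (1,3)
    t=1.8324 [y] (1,4)
    t=2.8205 [x] (2,4) — stop
  → r_4 = 2.8205
beam 5: φ=90°, α=120°
  cosα=-0.5000 sinα=0.8660 | (1,2) | tMaxX 0.5400 tMaxY 0.8891 | tΔX 2.0000 tΔY 1.1547
    t=0.5400 [x] (0,2) — stop
  → r_5 = 0.5400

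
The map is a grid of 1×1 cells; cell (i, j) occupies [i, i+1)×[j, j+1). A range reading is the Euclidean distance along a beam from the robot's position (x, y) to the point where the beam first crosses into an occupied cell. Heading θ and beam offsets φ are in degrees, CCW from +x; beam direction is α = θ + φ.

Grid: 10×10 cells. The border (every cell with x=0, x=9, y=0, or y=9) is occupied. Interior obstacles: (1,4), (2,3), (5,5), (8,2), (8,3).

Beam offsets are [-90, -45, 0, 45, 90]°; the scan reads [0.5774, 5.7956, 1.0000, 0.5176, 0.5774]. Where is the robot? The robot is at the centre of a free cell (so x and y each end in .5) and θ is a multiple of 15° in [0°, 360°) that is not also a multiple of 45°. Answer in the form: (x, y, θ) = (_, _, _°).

Enumerate (i+0.5, j+0.5, θ) over the 59 free cells and 16 admissible headings. For each, cast all 5 beams and compare to the given ranges.
  (4.5, 4.5, 150°): beam 1 = 1.0000 ≠ 0.5774 ✗
  (5.5, 1.5, 150°): beam 1 = 7.0000 ≠ 0.5774 ✗
  (2.5, 5.5, 105°): beam 1 = 6.7293 ≠ 0.5774 ✗
  (5.5, 8.5, 60°): beam 1 = 4.0415 ≠ 0.5774 ✗
  (5.5, 3.5, 150°): beam 1 = 6.3509 ≠ 0.5774 ✗
  …
  (8.5, 1.5, 210°): r_1=0.5774, r_2=5.7956, r_3=1.0000, r_4=0.5176, r_5=0.5774 — all match ✓
Only this pose fits every beam.

(x, y, θ) = (8.5, 1.5, 210°)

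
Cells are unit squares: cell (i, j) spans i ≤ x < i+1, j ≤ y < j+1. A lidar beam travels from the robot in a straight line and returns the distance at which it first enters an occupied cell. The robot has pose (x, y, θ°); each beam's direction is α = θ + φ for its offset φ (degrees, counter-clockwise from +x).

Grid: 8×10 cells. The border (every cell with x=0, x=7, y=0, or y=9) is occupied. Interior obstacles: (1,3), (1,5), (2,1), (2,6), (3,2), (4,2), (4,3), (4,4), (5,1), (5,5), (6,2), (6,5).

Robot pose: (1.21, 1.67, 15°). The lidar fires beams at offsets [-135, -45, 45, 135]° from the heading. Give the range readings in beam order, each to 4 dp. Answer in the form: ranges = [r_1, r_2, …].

ranges = [0.4200, 0.9122, 1.5358, 0.2425]

beam 1: φ=-135°, α=240°
  cosα=-0.5000 sinα=-0.8660 | (1,1) | tMaxX 0.4200 tMaxY 0.7736 | tΔX 2.0000 tΔY 1.1547
    t=0.4200 [x] (0,1) — stop
  → r_1 = 0.4200
beam 2: φ=-45°, α=330°
  cosα=0.8660 sinα=-0.5000 | (1,1) | tMaxX 0.9122 tMaxY 1.3400 | tΔX 1.1547 tΔY 2.0000
    t=0.9122 [x] (2,1) — stop
  → r_2 = 0.9122
beam 3: φ=45°, α=60°
  cosα=0.5000 sinα=0.8660 | (1,1) | tMaxX 1.5800 tMaxY 0.3811 | tΔX 2.0000 tΔY 1.1547
    t=0.3811 [y] (1,2)
    t=1.5358 [y] (1,3) — stop
  → r_3 = 1.5358
beam 4: φ=135°, α=150°
  cosα=-0.8660 sinα=0.5000 | (1,1) | tMaxX 0.2425 tMaxY 0.6600 | tΔX 1.1547 tΔY 2.0000
    t=0.2425 [x] (0,1) — stop
  → r_4 = 0.2425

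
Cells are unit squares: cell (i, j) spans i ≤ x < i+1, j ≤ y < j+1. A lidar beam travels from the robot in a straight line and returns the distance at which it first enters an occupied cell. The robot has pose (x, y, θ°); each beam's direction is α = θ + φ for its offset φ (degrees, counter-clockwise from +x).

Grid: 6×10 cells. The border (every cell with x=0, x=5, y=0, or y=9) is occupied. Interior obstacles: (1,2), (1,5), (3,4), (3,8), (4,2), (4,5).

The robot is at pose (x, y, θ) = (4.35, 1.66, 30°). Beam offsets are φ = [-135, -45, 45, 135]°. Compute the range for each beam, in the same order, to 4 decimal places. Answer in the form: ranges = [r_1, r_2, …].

beam 1: φ=-135°, α=255°
  d=(-0.2588,-0.9659)  start (4,1)  tX=1.3523 tY=0.6833  stride 1/|dx|=3.8637 1/|dy|=1.0353
    cross y-line → (4,0), t=0.6833 (wall)
  → r_1 = 0.6833
beam 2: φ=-45°, α=345°
  d=(0.9659,-0.2588)  start (4,1)  tX=0.6729 tY=2.5500  stride 1/|dx|=1.0353 1/|dy|=3.8637
    cross x-line → (5,1), t=0.6729 (wall)
  → r_2 = 0.6729
beam 3: φ=45°, α=75°
  d=(0.2588,0.9659)  start (4,1)  tX=2.5114 tY=0.3520  stride 1/|dx|=3.8637 1/|dy|=1.0353
    cross y-line → (4,2), t=0.3520 (wall)
  → r_3 = 0.3520
beam 4: φ=135°, α=165°
  d=(-0.9659,0.2588)  start (4,1)  tX=0.3623 tY=1.3137  stride 1/|dx|=1.0353 1/|dy|=3.8637
    cross x-line → (3,1), t=0.3623
    cross y-line → (3,2), t=1.3137
    cross x-line → (2,2), t=1.3976
    cross x-line → (1,2), t=2.4329 (wall)
  → r_4 = 2.4329

ranges = [0.6833, 0.6729, 0.3520, 2.4329]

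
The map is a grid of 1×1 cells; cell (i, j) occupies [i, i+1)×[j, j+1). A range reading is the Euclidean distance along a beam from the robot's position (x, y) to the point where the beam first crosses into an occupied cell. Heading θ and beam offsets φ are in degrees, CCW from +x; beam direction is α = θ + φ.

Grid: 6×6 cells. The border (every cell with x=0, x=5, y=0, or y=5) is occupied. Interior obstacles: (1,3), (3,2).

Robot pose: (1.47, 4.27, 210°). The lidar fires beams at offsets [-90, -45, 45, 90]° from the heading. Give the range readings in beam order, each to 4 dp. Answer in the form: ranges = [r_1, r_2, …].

ranges = [0.8429, 0.4866, 0.2795, 0.3118]

beam 1: φ=-90°, α=120°
  d=(-0.5000,0.8660)  start (1,4)  tX=0.9400 tY=0.8429  stride 1/|dx|=2.0000 1/|dy|=1.1547
    cross y-line → (1,5), t=0.8429 (wall)
  → r_1 = 0.8429
beam 2: φ=-45°, α=165°
  d=(-0.9659,0.2588)  start (1,4)  tX=0.4866 tY=2.8205  stride 1/|dx|=1.0353 1/|dy|=3.8637
    cross x-line → (0,4), t=0.4866 (wall)
  → r_2 = 0.4866
beam 3: φ=45°, α=255°
  d=(-0.2588,-0.9659)  start (1,4)  tX=1.8159 tY=0.2795  stride 1/|dx|=3.8637 1/|dy|=1.0353
    cross y-line → (1,3), t=0.2795 (wall)
  → r_3 = 0.2795
beam 4: φ=90°, α=300°
  d=(0.5000,-0.8660)  start (1,4)  tX=1.0600 tY=0.3118  stride 1/|dx|=2.0000 1/|dy|=1.1547
    cross y-line → (1,3), t=0.3118 (wall)
  → r_4 = 0.3118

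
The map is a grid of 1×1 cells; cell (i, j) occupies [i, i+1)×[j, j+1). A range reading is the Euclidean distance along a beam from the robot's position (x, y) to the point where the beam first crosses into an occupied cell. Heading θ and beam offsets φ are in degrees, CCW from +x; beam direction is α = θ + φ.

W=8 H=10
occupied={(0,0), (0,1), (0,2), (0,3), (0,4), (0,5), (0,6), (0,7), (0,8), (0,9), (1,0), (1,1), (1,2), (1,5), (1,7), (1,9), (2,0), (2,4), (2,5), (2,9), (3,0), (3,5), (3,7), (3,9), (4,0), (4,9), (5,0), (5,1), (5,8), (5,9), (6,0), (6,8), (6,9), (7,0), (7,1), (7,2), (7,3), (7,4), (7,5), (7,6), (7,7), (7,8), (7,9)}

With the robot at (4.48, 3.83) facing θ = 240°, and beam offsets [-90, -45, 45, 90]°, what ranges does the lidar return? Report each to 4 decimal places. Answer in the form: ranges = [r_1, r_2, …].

ranges = [1.7090, 3.2069, 2.0091, 2.9098]

beam 1: φ=-90°, α=150°
  d=(-0.8660,0.5000)  start (4,3)  tX=0.5543 tY=0.3400  stride 1/|dx|=1.1547 1/|dy|=2.0000
    cross y-line → (4,4), t=0.3400
    cross x-line → (3,4), t=0.5543
    cross x-line → (2,4), t=1.7090 (wall)
  → r_1 = 1.7090
beam 2: φ=-45°, α=195°
  d=(-0.9659,-0.2588)  start (4,3)  tX=0.4969 tY=3.2069  stride 1/|dx|=1.0353 1/|dy|=3.8637
    cross x-line → (3,3), t=0.4969
    cross x-line → (2,3), t=1.5322
    cross x-line → (1,3), t=2.5675
    cross y-line → (1,2), t=3.2069 (wall)
  → r_2 = 3.2069
beam 3: φ=45°, α=285°
  d=(0.2588,-0.9659)  start (4,3)  tX=2.0091 tY=0.8593  stride 1/|dx|=3.8637 1/|dy|=1.0353
    cross y-line → (4,2), t=0.8593
    cross y-line → (4,1), t=1.8946
    cross x-line → (5,1), t=2.0091 (wall)
  → r_3 = 2.0091
beam 4: φ=90°, α=330°
  d=(0.8660,-0.5000)  start (4,3)  tX=0.6004 tY=1.6600  stride 1/|dx|=1.1547 1/|dy|=2.0000
    cross x-line → (5,3), t=0.6004
    cross y-line → (5,2), t=1.6600
    cross x-line → (6,2), t=1.7551
    cross x-line → (7,2), t=2.9098 (wall)
  → r_4 = 2.9098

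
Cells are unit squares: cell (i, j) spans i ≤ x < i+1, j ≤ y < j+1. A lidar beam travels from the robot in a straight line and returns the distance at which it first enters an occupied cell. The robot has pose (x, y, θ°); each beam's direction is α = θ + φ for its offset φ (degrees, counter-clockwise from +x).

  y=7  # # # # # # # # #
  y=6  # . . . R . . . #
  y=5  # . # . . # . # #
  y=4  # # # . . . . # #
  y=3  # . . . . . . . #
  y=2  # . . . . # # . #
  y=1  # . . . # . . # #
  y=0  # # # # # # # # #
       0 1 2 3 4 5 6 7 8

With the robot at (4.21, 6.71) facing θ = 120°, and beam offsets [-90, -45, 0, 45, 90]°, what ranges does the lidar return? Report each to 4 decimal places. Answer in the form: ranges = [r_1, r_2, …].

ranges = [0.5800, 0.3002, 0.3349, 1.1205, 1.4200]

beam 1: φ=-90°, α=30°
  cosα=0.8660 sinα=0.5000 | (4,6) | tMaxX 0.9122 tMaxY 0.5800 | tΔX 1.1547 tΔY 2.0000
    t=0.5800 [y] (4,7) — stop
  → r_1 = 0.5800
beam 2: φ=-45°, α=75°
  cosα=0.2588 sinα=0.9659 | (4,6) | tMaxX 3.0523 tMaxY 0.3002 | tΔX 3.8637 tΔY 1.0353
    t=0.3002 [y] (4,7) — stop
  → r_2 = 0.3002
beam 3: φ=0°, α=120°
  cosα=-0.5000 sinα=0.8660 | (4,6) | tMaxX 0.4200 tMaxY 0.3349 | tΔX 2.0000 tΔY 1.1547
    t=0.3349 [y] (4,7) — stop
  → r_3 = 0.3349
beam 4: φ=45°, α=165°
  cosα=-0.9659 sinα=0.2588 | (4,6) | tMaxX 0.2174 tMaxY 1.1205 | tΔX 1.0353 tΔY 3.8637
    t=0.2174 [x] (3,6)
    t=1.1205 [y] (3,7) — stop
  → r_4 = 1.1205
beam 5: φ=90°, α=210°
  cosα=-0.8660 sinα=-0.5000 | (4,6) | tMaxX 0.2425 tMaxY 1.4200 | tΔX 1.1547 tΔY 2.0000
    t=0.2425 [x] (3,6)
    t=1.3972 [x] (2,6)
    t=1.4200 [y] (2,5) — stop
  → r_5 = 1.4200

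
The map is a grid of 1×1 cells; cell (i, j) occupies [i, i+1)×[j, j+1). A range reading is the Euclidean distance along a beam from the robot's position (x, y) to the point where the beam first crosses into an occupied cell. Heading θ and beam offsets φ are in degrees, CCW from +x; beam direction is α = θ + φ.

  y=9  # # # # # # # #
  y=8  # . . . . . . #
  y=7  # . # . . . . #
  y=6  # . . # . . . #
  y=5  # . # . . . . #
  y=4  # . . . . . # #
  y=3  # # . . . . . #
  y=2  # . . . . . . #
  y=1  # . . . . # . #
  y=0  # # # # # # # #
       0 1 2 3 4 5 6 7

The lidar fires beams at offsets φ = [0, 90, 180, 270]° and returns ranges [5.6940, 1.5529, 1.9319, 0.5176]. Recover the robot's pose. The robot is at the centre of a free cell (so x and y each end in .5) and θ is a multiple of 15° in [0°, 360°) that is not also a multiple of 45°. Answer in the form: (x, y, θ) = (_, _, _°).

Enumerate (i+0.5, j+0.5, θ) over the 42 free cells and 16 admissible headings. For each, cast all 4 beams and compare to the given ranges.
  (4.5, 8.5, 15°): beam 1 = 1.9319 ≠ 5.6940 ✗
  (4.5, 6.5, 30°): beam 1 = 2.8868 ≠ 5.6940 ✗
  (3.5, 5.5, 330°): beam 1 = 2.8868 ≠ 5.6940 ✗
  …
  (1.5, 6.5, 285°): r_1=5.6940, r_2=1.5529, r_3=1.9319, r_4=0.5176 — all match ✓
Unique over the lattice → pose = (1.5, 6.5, 285°).

(x, y, θ) = (1.5, 6.5, 285°)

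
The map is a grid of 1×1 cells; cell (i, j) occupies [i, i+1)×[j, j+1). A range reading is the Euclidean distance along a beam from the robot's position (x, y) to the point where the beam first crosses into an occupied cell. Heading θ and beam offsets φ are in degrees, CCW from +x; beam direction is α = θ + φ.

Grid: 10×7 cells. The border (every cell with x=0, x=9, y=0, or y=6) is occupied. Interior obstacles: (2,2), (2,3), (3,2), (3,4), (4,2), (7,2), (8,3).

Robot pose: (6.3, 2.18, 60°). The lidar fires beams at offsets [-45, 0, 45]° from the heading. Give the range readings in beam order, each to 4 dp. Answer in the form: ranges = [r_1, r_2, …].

ranges = [0.7247, 4.4110, 3.9548]

beam 1: φ=-45°, α=15°
  dir = (cos 15°, sin 15°) = (0.9659, 0.2588); from cell (6,2)
  next x-line at t=0.7247, next y-line at t=3.1682; Δt_x=1.0353, Δt_y=3.8637
    x: enter (7,2) at t=0.7247 ← occupied
  → r_1 = 0.7247
beam 2: φ=0°, α=60°
  dir = (cos 60°, sin 60°) = (0.5000, 0.8660); from cell (6,2)
  next x-line at t=1.4000, next y-line at t=0.9469; Δt_x=2.0000, Δt_y=1.1547
    y: enter (6,3) at t=0.9469
    x: enter (7,3) at t=1.4000
    y: enter (7,4) at t=2.1016
    y: enter (7,5) at t=3.2563
    x: enter (8,5) at t=3.4000
    y: enter (8,6) at t=4.4110 ← occupied
  → r_2 = 4.4110
beam 3: φ=45°, α=105°
  dir = (cos 105°, sin 105°) = (-0.2588, 0.9659); from cell (6,2)
  next x-line at t=1.1591, next y-line at t=0.8489; Δt_x=3.8637, Δt_y=1.0353
    y: enter (6,3) at t=0.8489
    x: enter (5,3) at t=1.1591
    y: enter (5,4) at t=1.8842
    y: enter (5,5) at t=2.9195
    y: enter (5,6) at t=3.9548 ← occupied
  → r_3 = 3.9548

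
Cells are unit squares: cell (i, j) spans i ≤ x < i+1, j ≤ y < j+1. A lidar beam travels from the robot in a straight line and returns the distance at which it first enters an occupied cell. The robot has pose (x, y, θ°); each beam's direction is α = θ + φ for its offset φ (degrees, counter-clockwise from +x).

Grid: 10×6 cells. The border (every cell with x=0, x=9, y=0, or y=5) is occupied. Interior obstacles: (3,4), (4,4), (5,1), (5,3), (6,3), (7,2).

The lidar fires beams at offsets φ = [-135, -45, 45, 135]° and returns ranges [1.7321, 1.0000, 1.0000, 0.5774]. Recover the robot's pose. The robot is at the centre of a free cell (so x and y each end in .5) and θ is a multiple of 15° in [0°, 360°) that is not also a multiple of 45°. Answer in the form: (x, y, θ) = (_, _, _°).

(x, y, θ) = (8.5, 3.5, 255°)

Enumerate (i+0.5, j+0.5, θ) over the 26 free cells and 16 admissible headings. For each, cast all 4 beams and compare to the given ranges.
  (8.5, 1.5, 150°): beam 1 = 0.5176 ≠ 1.7321 ✗
  (3.5, 3.5, 105°): beam 1 = 5.0000 ≠ 1.7321 ✗
  (8.5, 2.5, 120°): beam 1 = 0.5176 ≠ 1.7321 ✗
  …
  (8.5, 3.5, 255°): r_1=1.7321, r_2=1.0000, r_3=1.0000, r_4=0.5774 — all match ✓
No second candidate reproduces the full scan.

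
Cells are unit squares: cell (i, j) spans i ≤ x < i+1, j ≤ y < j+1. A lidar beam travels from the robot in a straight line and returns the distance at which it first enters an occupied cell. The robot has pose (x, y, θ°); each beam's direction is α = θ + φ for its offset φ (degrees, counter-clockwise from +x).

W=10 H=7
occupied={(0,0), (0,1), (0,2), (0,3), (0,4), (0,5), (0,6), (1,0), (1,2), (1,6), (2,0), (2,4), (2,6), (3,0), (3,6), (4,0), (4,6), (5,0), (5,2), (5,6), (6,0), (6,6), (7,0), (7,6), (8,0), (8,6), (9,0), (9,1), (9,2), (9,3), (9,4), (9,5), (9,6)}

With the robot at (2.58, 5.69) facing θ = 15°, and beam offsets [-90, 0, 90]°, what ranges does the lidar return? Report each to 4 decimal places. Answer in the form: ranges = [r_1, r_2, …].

ranges = [0.7143, 1.1977, 0.3209]

beam 1: φ=-90°, α=285°
  dir = (cos 285°, sin 285°) = (0.2588, -0.9659); from cell (2,5)
  next x-line at t=1.6228, next y-line at t=0.7143; Δt_x=3.8637, Δt_y=1.0353
    y: enter (2,4) at t=0.7143 ← occupied
  → r_1 = 0.7143
beam 2: φ=0°, α=15°
  dir = (cos 15°, sin 15°) = (0.9659, 0.2588); from cell (2,5)
  next x-line at t=0.4348, next y-line at t=1.1977; Δt_x=1.0353, Δt_y=3.8637
    x: enter (3,5) at t=0.4348
    y: enter (3,6) at t=1.1977 ← occupied
  → r_2 = 1.1977
beam 3: φ=90°, α=105°
  dir = (cos 105°, sin 105°) = (-0.2588, 0.9659); from cell (2,5)
  next x-line at t=2.2409, next y-line at t=0.3209; Δt_x=3.8637, Δt_y=1.0353
    y: enter (2,6) at t=0.3209 ← occupied
  → r_3 = 0.3209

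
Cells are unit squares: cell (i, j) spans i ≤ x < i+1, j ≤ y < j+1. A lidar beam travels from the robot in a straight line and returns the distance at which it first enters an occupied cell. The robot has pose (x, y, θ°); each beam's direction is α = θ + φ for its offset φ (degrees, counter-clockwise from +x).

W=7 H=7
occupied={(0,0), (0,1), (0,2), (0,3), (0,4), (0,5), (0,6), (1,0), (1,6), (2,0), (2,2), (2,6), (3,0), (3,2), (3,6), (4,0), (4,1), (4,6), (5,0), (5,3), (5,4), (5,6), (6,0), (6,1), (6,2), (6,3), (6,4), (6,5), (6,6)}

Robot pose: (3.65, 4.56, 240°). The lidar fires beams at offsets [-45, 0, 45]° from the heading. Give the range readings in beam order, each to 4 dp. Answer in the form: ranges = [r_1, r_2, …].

ranges = [2.7435, 1.8013, 2.6503]

beam 1: φ=-45°, α=195°
  direction (-0.9659, -0.2588); cell (3,4); t to first gridline: x 0.6729, y 2.1637 (then +1.0353 / +3.8637)
    (2,4) via x @ 0.6729
    (1,4) via x @ 1.7082
    (1,3) via y @ 2.1637
    (0,3) via x @ 2.7435  # hit
  → r_1 = 2.7435
beam 2: φ=0°, α=240°
  direction (-0.5000, -0.8660); cell (3,4); t to first gridline: x 1.3000, y 0.6466 (then +2.0000 / +1.1547)
    (3,3) via y @ 0.6466
    (2,3) via x @ 1.3000
    (2,2) via y @ 1.8013  # hit
  → r_2 = 1.8013
beam 3: φ=45°, α=285°
  direction (0.2588, -0.9659); cell (3,4); t to first gridline: x 1.3523, y 0.5798 (then +3.8637 / +1.0353)
    (3,3) via y @ 0.5798
    (4,3) via x @ 1.3523
    (4,2) via y @ 1.6150
    (4,1) via y @ 2.6503  # hit
  → r_3 = 2.6503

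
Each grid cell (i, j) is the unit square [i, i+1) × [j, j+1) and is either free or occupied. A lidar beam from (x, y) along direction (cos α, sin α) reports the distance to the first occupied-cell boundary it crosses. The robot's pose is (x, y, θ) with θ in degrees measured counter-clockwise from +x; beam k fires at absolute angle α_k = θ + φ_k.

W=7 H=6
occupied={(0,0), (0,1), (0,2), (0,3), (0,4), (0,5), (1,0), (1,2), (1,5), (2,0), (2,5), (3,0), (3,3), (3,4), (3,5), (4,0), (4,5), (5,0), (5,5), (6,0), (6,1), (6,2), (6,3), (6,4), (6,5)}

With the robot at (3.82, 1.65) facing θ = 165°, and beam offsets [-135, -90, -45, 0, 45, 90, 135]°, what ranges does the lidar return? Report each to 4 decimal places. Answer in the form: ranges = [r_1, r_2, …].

ranges = [2.5172, 3.4682, 1.5588, 1.8842, 1.3000, 0.6729, 0.7506]

beam 1: φ=-135°, α=30°
  dir = (cos 30°, sin 30°) = (0.8660, 0.5000); from cell (3,1)
  next x-line at t=0.2078, next y-line at t=0.7000; Δt_x=1.1547, Δt_y=2.0000
    x: enter (4,1) at t=0.2078
    y: enter (4,2) at t=0.7000
    x: enter (5,2) at t=1.3625
    x: enter (6,2) at t=2.5172 ← occupied
  → r_1 = 2.5172
beam 2: φ=-90°, α=75°
  dir = (cos 75°, sin 75°) = (0.2588, 0.9659); from cell (3,1)
  next x-line at t=0.6955, next y-line at t=0.3623; Δt_x=3.8637, Δt_y=1.0353
    y: enter (3,2) at t=0.3623
    x: enter (4,2) at t=0.6955
    y: enter (4,3) at t=1.3976
    y: enter (4,4) at t=2.4329
    y: enter (4,5) at t=3.4682 ← occupied
  → r_2 = 3.4682
beam 3: φ=-45°, α=120°
  dir = (cos 120°, sin 120°) = (-0.5000, 0.8660); from cell (3,1)
  next x-line at t=1.6400, next y-line at t=0.4041; Δt_x=2.0000, Δt_y=1.1547
    y: enter (3,2) at t=0.4041
    y: enter (3,3) at t=1.5588 ← occupied
  → r_3 = 1.5588
beam 4: φ=0°, α=165°
  dir = (cos 165°, sin 165°) = (-0.9659, 0.2588); from cell (3,1)
  next x-line at t=0.8489, next y-line at t=1.3523; Δt_x=1.0353, Δt_y=3.8637
    x: enter (2,1) at t=0.8489
    y: enter (2,2) at t=1.3523
    x: enter (1,2) at t=1.8842 ← occupied
  → r_4 = 1.8842
beam 5: φ=45°, α=210°
  dir = (cos 210°, sin 210°) = (-0.8660, -0.5000); from cell (3,1)
  next x-line at t=0.9469, next y-line at t=1.3000; Δt_x=1.1547, Δt_y=2.0000
    x: enter (2,1) at t=0.9469
    y: enter (2,0) at t=1.3000 ← occupied
  → r_5 = 1.3000
beam 6: φ=90°, α=255°
  dir = (cos 255°, sin 255°) = (-0.2588, -0.9659); from cell (3,1)
  next x-line at t=3.1682, next y-line at t=0.6729; Δt_x=3.8637, Δt_y=1.0353
    y: enter (3,0) at t=0.6729 ← occupied
  → r_6 = 0.6729
beam 7: φ=135°, α=300°
  dir = (cos 300°, sin 300°) = (0.5000, -0.8660); from cell (3,1)
  next x-line at t=0.3600, next y-line at t=0.7506; Δt_x=2.0000, Δt_y=1.1547
    x: enter (4,1) at t=0.3600
    y: enter (4,0) at t=0.7506 ← occupied
  → r_7 = 0.7506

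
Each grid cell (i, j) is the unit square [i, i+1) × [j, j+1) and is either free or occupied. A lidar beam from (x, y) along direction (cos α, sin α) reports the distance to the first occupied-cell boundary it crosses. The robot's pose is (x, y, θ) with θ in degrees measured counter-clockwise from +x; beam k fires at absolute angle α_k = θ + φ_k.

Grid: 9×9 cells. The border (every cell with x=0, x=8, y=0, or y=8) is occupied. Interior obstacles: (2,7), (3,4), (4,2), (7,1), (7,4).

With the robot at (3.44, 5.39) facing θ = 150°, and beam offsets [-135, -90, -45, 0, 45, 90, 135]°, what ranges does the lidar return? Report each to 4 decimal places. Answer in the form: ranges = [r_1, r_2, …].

ranges = [4.7209, 3.0138, 1.7000, 2.8175, 2.5261, 0.4503, 0.4038]

beam 1: φ=-135°, α=15°
  direction (0.9659, 0.2588); cell (3,5); t to first gridline: x 0.5798, y 2.3569 (then +1.0353 / +3.8637)
    (4,5) via x @ 0.5798
    (5,5) via x @ 1.6150
    (5,6) via y @ 2.3569
    (6,6) via x @ 2.6503
    (7,6) via x @ 3.6856
    (8,6) via x @ 4.7209  # hit
  → r_1 = 4.7209
beam 2: φ=-90°, α=60°
  direction (0.5000, 0.8660); cell (3,5); t to first gridline: x 1.1200, y 0.7044 (then +2.0000 / +1.1547)
    (3,6) via y @ 0.7044
    (4,6) via x @ 1.1200
    (4,7) via y @ 1.8591
    (4,8) via y @ 3.0138  # hit
  → r_2 = 3.0138
beam 3: φ=-45°, α=105°
  direction (-0.2588, 0.9659); cell (3,5); t to first gridline: x 1.7000, y 0.6315 (then +3.8637 / +1.0353)
    (3,6) via y @ 0.6315
    (3,7) via y @ 1.6668
    (2,7) via x @ 1.7000  # hit
  → r_3 = 1.7000
beam 4: φ=0°, α=150°
  direction (-0.8660, 0.5000); cell (3,5); t to first gridline: x 0.5081, y 1.2200 (then +1.1547 / +2.0000)
    (2,5) via x @ 0.5081
    (2,6) via y @ 1.2200
    (1,6) via x @ 1.6628
    (0,6) via x @ 2.8175  # hit
  → r_4 = 2.8175
beam 5: φ=45°, α=195°
  direction (-0.9659, -0.2588); cell (3,5); t to first gridline: x 0.4555, y 1.5068 (then +1.0353 / +3.8637)
    (2,5) via x @ 0.4555
    (1,5) via x @ 1.4908
    (1,4) via y @ 1.5068
    (0,4) via x @ 2.5261  # hit
  → r_5 = 2.5261
beam 6: φ=90°, α=240°
  direction (-0.5000, -0.8660); cell (3,5); t to first gridline: x 0.8800, y 0.4503 (then +2.0000 / +1.1547)
    (3,4) via y @ 0.4503  # hit
  → r_6 = 0.4503
beam 7: φ=135°, α=285°
  direction (0.2588, -0.9659); cell (3,5); t to first gridline: x 2.1637, y 0.4038 (then +3.8637 / +1.0353)
    (3,4) via y @ 0.4038  # hit
  → r_7 = 0.4038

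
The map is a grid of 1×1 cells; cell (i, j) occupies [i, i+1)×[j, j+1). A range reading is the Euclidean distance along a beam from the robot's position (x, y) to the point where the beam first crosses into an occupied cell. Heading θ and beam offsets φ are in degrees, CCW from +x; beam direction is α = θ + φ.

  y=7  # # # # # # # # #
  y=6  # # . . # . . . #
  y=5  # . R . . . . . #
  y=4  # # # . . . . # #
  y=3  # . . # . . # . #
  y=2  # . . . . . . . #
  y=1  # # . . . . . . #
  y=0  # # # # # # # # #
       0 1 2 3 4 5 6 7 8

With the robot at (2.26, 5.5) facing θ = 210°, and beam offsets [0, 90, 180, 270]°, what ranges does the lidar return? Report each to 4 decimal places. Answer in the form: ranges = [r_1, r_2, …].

beam 1: φ=0°, α=210°
  direction (-0.8660, -0.5000); cell (2,5); t to first gridline: x 0.3002, y 1.0000 (then +1.1547 / +2.0000)
    (1,5) via x @ 0.3002
    (1,4) via y @ 1.0000  # hit
  → r_1 = 1.0000
beam 2: φ=90°, α=300°
  direction (0.5000, -0.8660); cell (2,5); t to first gridline: x 1.4800, y 0.5774 (then +2.0000 / +1.1547)
    (2,4) via y @ 0.5774  # hit
  → r_2 = 0.5774
beam 3: φ=180°, α=30°
  direction (0.8660, 0.5000); cell (2,5); t to first gridline: x 0.8545, y 1.0000 (then +1.1547 / +2.0000)
    (3,5) via x @ 0.8545
    (3,6) via y @ 1.0000
    (4,6) via x @ 2.0092  # hit
  → r_3 = 2.0092
beam 4: φ=270°, α=120°
  direction (-0.5000, 0.8660); cell (2,5); t to first gridline: x 0.5200, y 0.5774 (then +2.0000 / +1.1547)
    (1,5) via x @ 0.5200
    (1,6) via y @ 0.5774  # hit
  → r_4 = 0.5774

ranges = [1.0000, 0.5774, 2.0092, 0.5774]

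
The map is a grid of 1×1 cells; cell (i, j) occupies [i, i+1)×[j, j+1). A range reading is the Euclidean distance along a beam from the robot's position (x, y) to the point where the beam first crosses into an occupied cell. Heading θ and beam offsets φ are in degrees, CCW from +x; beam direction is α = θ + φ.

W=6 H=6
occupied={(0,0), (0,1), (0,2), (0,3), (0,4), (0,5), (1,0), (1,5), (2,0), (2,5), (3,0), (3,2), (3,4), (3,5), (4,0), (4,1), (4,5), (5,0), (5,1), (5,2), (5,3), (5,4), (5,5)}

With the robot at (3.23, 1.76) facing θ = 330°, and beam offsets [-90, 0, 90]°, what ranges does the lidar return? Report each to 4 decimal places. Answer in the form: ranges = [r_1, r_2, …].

beam 1: φ=-90°, α=240°
  cosα=-0.5000 sinα=-0.8660 | (3,1) | tMaxX 0.4600 tMaxY 0.8776 | tΔX 2.0000 tΔY 1.1547
    t=0.4600 [x] (2,1)
    t=0.8776 [y] (2,0) — stop
  → r_1 = 0.8776
beam 2: φ=0°, α=330°
  cosα=0.8660 sinα=-0.5000 | (3,1) | tMaxX 0.8891 tMaxY 1.5200 | tΔX 1.1547 tΔY 2.0000
    t=0.8891 [x] (4,1) — stop
  → r_2 = 0.8891
beam 3: φ=90°, α=60°
  cosα=0.5000 sinα=0.8660 | (3,1) | tMaxX 1.5400 tMaxY 0.2771 | tΔX 2.0000 tΔY 1.1547
    t=0.2771 [y] (3,2) — stop
  → r_3 = 0.2771

ranges = [0.8776, 0.8891, 0.2771]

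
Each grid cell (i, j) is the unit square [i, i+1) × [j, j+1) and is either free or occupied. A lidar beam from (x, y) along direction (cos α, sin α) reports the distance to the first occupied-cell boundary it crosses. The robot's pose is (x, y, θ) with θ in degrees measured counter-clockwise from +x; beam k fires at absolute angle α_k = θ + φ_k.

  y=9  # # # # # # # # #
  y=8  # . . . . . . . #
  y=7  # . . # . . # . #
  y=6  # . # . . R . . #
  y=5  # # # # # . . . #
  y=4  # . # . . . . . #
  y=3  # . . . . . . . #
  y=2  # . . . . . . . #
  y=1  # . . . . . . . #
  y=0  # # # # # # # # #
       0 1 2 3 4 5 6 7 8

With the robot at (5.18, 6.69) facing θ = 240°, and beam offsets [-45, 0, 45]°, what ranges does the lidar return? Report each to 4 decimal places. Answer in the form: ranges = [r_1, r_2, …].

beam 1: φ=-45°, α=195°
  dir = (cos 195°, sin 195°) = (-0.9659, -0.2588); from cell (5,6)
  next x-line at t=0.1863, next y-line at t=2.6660; Δt_x=1.0353, Δt_y=3.8637
    x: enter (4,6) at t=0.1863
    x: enter (3,6) at t=1.2216
    x: enter (2,6) at t=2.2569 ← occupied
  → r_1 = 2.2569
beam 2: φ=0°, α=240°
  dir = (cos 240°, sin 240°) = (-0.5000, -0.8660); from cell (5,6)
  next x-line at t=0.3600, next y-line at t=0.7967; Δt_x=2.0000, Δt_y=1.1547
    x: enter (4,6) at t=0.3600
    y: enter (4,5) at t=0.7967 ← occupied
  → r_2 = 0.7967
beam 3: φ=45°, α=285°
  dir = (cos 285°, sin 285°) = (0.2588, -0.9659); from cell (5,6)
  next x-line at t=3.1682, next y-line at t=0.7143; Δt_x=3.8637, Δt_y=1.0353
    y: enter (5,5) at t=0.7143
    y: enter (5,4) at t=1.7496
    y: enter (5,3) at t=2.7849
    x: enter (6,3) at t=3.1682
    y: enter (6,2) at t=3.8202
    y: enter (6,1) at t=4.8554
    y: enter (6,0) at t=5.8907 ← occupied
  → r_3 = 5.8907

ranges = [2.2569, 0.7967, 5.8907]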